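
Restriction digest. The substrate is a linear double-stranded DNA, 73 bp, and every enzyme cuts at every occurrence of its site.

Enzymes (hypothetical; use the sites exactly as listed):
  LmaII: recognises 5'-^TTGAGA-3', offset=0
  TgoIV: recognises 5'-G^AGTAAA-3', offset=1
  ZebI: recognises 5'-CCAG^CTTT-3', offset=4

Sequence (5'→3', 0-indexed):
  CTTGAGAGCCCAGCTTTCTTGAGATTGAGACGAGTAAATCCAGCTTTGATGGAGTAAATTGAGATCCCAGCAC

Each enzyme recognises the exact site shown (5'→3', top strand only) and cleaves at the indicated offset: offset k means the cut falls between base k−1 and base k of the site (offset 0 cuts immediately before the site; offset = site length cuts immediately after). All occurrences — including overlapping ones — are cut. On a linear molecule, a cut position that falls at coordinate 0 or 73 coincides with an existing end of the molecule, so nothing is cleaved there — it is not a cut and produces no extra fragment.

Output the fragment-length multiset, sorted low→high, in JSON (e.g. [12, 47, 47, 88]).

Scan for sites:
  LmaII TTGAGA/0: at [1, 18, 24, 58] ⇒ [1, 18, 24, 58]
  TgoIV GAGTAAA/1: at [31, 51] ⇒ [32, 52]
  ZebI CCAGCTTT/4: at [9, 39] ⇒ [13, 43]

Pooled cuts: [1, 13, 18, 24, 32, 43, 52, 58]

Fragment lengths:
  [0,1): 1 bp
  [1,13): 12 bp
  [13,18): 5 bp
  [18,24): 6 bp
  [24,32): 8 bp
  [32,43): 11 bp
  [43,52): 9 bp
  [52,58): 6 bp
  [58,73): 15 bp

[1,5,6,6,8,9,11,12,15]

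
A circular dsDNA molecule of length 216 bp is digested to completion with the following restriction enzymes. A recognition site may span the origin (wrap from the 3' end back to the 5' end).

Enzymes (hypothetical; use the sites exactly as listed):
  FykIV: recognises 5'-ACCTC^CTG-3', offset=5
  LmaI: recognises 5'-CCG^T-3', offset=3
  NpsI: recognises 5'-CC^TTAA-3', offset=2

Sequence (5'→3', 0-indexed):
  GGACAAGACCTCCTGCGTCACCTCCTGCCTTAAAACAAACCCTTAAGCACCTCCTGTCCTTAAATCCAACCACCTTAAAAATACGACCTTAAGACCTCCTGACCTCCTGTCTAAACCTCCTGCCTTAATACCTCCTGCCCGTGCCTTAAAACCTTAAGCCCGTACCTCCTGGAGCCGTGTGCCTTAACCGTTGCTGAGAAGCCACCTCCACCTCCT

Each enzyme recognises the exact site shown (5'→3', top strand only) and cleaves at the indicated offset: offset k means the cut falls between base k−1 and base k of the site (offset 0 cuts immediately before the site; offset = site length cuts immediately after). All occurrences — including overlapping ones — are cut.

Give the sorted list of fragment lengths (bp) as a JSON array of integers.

[4,5,5,6,6,6,7,7,8,8,9,9,10,10,11,12,13,13,14,14,15,24]

Site scan:
  FykIV ACCTCCTG/5: at [7, 19, 48, 93, 101, 114, 129, 163, 209] ⇒ [12, 24, 53, 98, 106, 119, 134, 168, 214]
  LmaI CCGT/3: at [138, 159, 174, 187] ⇒ [141, 162, 177, 190]
  NpsI CCTTAA/2: at [27, 40, 57, 72, 86, 122, 143, 151, 181] ⇒ [29, 42, 59, 74, 88, 124, 145, 153, 183]

All cut coordinates (distinct, sorted): [12, 24, 29, 42, 53, 59, 74, 88, 98, 106, 119, 124, 134, 141, 145, 153, 162, 168, 177, 183, 190, 214]

Fragments:
  12→24: 12 bp
  24→29: 5 bp
  29→42: 13 bp
  42→53: 11 bp
  53→59: 6 bp
  59→74: 15 bp
  74→88: 14 bp
  88→98: 10 bp
  98→106: 8 bp
  106→119: 13 bp
  119→124: 5 bp
  124→134: 10 bp
  134→141: 7 bp
  141→145: 4 bp
  145→153: 8 bp
  153→162: 9 bp
  162→168: 6 bp
  168→177: 9 bp
  177→183: 6 bp
  183→190: 7 bp
  190→214: 24 bp
  214→12 (wrap): 216-214+12 = 14 bp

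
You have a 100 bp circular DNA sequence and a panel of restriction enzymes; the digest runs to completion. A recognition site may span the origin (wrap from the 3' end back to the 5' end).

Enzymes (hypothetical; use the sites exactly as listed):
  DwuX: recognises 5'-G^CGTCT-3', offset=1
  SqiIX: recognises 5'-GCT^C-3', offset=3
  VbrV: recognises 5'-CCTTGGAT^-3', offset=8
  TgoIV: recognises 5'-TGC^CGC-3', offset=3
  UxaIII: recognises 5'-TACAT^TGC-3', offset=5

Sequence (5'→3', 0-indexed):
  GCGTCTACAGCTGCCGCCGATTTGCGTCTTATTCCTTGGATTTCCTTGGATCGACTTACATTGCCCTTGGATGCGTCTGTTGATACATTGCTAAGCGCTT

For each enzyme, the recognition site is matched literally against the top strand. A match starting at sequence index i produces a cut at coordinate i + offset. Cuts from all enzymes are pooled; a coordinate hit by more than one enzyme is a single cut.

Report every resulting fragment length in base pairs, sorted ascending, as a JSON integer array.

Site scan:
  DwuX (GCGTCT, off=1): starts [0, 23, 72] → cuts [1, 24, 73]
  SqiIX (GCTC, off=3): no sites
  VbrV (CCTTGGAT, off=8): starts [33, 43, 64] → cuts [41, 51, 72]
  TgoIV (TGCCGC, off=3): starts [11] → cuts [14]
  UxaIII (TACATTGC, off=5): starts [56, 83] → cuts [61, 88]

Pooled cuts: [1, 14, 24, 41, 51, 61, 72, 73, 88]

Fragment lengths:
  1→14: 13 bp
  14→24: 10 bp
  24→41: 17 bp
  41→51: 10 bp
  51→61: 10 bp
  61→72: 11 bp
  72→73: 1 bp
  73→88: 15 bp
  88→1 (wrap): 100-88+1 = 13 bp

[1,10,10,10,11,13,13,15,17]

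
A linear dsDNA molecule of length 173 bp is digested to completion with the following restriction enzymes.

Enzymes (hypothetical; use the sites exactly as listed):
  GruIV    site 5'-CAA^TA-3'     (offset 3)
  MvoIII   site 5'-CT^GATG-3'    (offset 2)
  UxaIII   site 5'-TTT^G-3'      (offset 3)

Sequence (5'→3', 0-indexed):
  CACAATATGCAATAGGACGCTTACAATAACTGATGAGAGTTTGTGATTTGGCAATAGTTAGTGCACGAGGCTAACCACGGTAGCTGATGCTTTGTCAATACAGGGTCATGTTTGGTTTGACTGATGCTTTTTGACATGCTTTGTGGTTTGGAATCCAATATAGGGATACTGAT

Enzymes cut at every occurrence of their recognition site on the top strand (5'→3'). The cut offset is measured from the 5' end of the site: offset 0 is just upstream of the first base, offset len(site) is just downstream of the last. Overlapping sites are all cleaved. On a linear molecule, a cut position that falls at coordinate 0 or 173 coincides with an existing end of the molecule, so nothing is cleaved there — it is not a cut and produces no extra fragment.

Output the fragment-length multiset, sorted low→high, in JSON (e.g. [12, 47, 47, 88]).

Scan for sites:
  GruIV (CAATA, off=3): starts [2, 9, 23, 51, 95, 155] → cuts [5, 12, 26, 54, 98, 158]
  MvoIII (CTGATG, off=2): starts [29, 83, 120] → cuts [31, 85, 122]
  UxaIII (TTTG, off=3): starts [39, 46, 90, 110, 115, 129, 139, 146] → cuts [42, 49, 93, 113, 118, 132, 142, 149]

All cut coordinates (distinct, sorted): [5, 12, 26, 31, 42, 49, 54, 85, 93, 98, 113, 118, 122, 132, 142, 149, 158]

Fragments:
  [0,5): 5 bp
  [5,12): 7 bp
  [12,26): 14 bp
  [26,31): 5 bp
  [31,42): 11 bp
  [42,49): 7 bp
  [49,54): 5 bp
  [54,85): 31 bp
  [85,93): 8 bp
  [93,98): 5 bp
  [98,113): 15 bp
  [113,118): 5 bp
  [118,122): 4 bp
  [122,132): 10 bp
  [132,142): 10 bp
  [142,149): 7 bp
  [149,158): 9 bp
  [158,173): 15 bp

[4,5,5,5,5,5,7,7,7,8,9,10,10,11,14,15,15,31]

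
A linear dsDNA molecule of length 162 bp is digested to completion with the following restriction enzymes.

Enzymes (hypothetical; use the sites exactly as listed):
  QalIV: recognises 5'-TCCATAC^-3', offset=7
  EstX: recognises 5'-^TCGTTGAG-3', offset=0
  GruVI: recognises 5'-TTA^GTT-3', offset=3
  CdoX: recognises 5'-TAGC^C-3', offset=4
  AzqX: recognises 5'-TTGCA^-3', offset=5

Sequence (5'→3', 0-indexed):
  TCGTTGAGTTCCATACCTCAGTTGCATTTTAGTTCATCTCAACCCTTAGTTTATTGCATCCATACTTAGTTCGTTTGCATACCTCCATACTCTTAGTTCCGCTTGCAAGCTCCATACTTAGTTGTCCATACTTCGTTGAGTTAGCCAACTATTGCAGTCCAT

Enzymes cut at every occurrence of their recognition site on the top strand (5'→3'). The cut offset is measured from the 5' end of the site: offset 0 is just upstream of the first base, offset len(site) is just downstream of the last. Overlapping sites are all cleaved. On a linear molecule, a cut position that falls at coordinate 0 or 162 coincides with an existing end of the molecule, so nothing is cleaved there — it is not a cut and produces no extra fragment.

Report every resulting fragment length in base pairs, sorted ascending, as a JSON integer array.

[1,3,3,5,5,6,7,10,10,10,11,11,11,11,12,13,16,17]

Site scan:
  QalIV (TCCATAC, off=7): starts [9, 58, 83, 110, 124] → cuts [16, 65, 90, 117, 131]
  EstX (TCGTTGAG, off=0): starts [0, 132] → cuts [132] (position 0 is a terminus of the linear molecule — no cut)
  GruVI (TTAGTT, off=3): starts [28, 45, 65, 92, 117] → cuts [31, 48, 68, 95, 120]
  CdoX (TAGCC, off=4): starts [141] → cuts [145]
  AzqX (TTGCA, off=5): starts [21, 53, 74, 102, 151] → cuts [26, 58, 79, 107, 156]

Pooled cuts: [16, 26, 31, 48, 58, 65, 68, 79, 90, 95, 107, 117, 120, 131, 132, 145, 156]

Fragments:
  [0,16): 16 bp
  [16,26): 10 bp
  [26,31): 5 bp
  [31,48): 17 bp
  [48,58): 10 bp
  [58,65): 7 bp
  [65,68): 3 bp
  [68,79): 11 bp
  [79,90): 11 bp
  [90,95): 5 bp
  [95,107): 12 bp
  [107,117): 10 bp
  [117,120): 3 bp
  [120,131): 11 bp
  [131,132): 1 bp
  [132,145): 13 bp
  [145,156): 11 bp
  [156,162): 6 bp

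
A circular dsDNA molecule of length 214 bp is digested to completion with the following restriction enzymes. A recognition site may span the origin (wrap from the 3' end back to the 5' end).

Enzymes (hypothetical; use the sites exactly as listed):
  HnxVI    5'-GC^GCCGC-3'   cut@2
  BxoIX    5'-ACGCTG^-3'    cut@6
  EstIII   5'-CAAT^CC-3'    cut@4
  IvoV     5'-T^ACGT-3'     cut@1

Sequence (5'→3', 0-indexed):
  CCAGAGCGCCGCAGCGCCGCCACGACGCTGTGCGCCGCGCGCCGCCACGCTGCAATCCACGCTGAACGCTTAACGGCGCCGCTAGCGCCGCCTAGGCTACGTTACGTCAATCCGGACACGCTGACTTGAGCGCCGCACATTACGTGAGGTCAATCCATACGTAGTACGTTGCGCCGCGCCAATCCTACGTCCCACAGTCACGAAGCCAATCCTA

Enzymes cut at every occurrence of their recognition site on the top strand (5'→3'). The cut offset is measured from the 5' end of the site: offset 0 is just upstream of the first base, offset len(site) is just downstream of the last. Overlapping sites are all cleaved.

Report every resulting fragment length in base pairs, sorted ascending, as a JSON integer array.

[3,3,4,4,5,7,7,7,8,8,8,8,9,10,11,11,12,12,12,13,13,15,24]

Site scan:
  HnxVI (GCGCCGC, off=2): starts [5, 13, 31, 38, 75, 84, 129, 170] → cuts [7, 15, 33, 40, 77, 86, 131, 172]
  BxoIX (ACGCTG, off=6): starts [24, 46, 58, 117] → cuts [30, 52, 64, 123]
  EstIII (CAATCC, off=4): starts [52, 107, 150, 179, 206] → cuts [56, 111, 154, 183, 210]
  IvoV (TACGT, off=1): starts [97, 102, 140, 157, 164, 185] → cuts [98, 103, 141, 158, 165, 186]

Pooled cuts: [7, 15, 30, 33, 40, 52, 56, 64, 77, 86, 98, 103, 111, 123, 131, 141, 154, 158, 165, 172, 183, 186, 210]

Fragments:
  7→15: 8 bp
  15→30: 15 bp
  30→33: 3 bp
  33→40: 7 bp
  40→52: 12 bp
  52→56: 4 bp
  56→64: 8 bp
  64→77: 13 bp
  77→86: 9 bp
  86→98: 12 bp
  98→103: 5 bp
  103→111: 8 bp
  111→123: 12 bp
  123→131: 8 bp
  131→141: 10 bp
  141→154: 13 bp
  154→158: 4 bp
  158→165: 7 bp
  165→172: 7 bp
  172→183: 11 bp
  183→186: 3 bp
  186→210: 24 bp
  210→7 (wrap): 214-210+7 = 11 bp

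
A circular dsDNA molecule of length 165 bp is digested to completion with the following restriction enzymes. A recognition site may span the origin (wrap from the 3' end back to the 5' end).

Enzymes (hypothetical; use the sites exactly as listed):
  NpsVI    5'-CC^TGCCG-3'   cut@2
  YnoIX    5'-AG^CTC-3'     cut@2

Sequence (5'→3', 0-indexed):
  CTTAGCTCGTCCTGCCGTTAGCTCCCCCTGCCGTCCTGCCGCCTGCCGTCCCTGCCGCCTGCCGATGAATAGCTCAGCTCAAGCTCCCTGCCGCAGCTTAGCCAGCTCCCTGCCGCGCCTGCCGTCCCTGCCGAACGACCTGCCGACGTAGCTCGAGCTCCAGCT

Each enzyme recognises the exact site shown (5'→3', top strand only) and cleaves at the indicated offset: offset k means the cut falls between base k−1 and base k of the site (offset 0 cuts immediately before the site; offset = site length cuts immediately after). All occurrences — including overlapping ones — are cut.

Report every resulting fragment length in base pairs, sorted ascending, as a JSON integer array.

[5,5,5,6,6,6,7,7,7,7,7,8,9,9,9,9,11,12,13,17]

Site scan:
  NpsVI (CCTGCCG, off=2): starts [10, 26, 34, 41, 50, 57, 86, 108, 117, 126, 138] → cuts [12, 28, 36, 43, 52, 59, 88, 110, 119, 128, 140]
  YnoIX (AGCTC, off=2): starts [3, 19, 70, 75, 81, 103, 149, 155, 161] → cuts [5, 21, 72, 77, 83, 105, 151, 157, 163]

Pooled cuts: [5, 12, 21, 28, 36, 43, 52, 59, 72, 77, 83, 88, 105, 110, 119, 128, 140, 151, 157, 163]

Fragment lengths:
  5→12: 7 bp
  12→21: 9 bp
  21→28: 7 bp
  28→36: 8 bp
  36→43: 7 bp
  43→52: 9 bp
  52→59: 7 bp
  59→72: 13 bp
  72→77: 5 bp
  77→83: 6 bp
  83→88: 5 bp
  88→105: 17 bp
  105→110: 5 bp
  110→119: 9 bp
  119→128: 9 bp
  128→140: 12 bp
  140→151: 11 bp
  151→157: 6 bp
  157→163: 6 bp
  163→5 (wrap): 165-163+5 = 7 bp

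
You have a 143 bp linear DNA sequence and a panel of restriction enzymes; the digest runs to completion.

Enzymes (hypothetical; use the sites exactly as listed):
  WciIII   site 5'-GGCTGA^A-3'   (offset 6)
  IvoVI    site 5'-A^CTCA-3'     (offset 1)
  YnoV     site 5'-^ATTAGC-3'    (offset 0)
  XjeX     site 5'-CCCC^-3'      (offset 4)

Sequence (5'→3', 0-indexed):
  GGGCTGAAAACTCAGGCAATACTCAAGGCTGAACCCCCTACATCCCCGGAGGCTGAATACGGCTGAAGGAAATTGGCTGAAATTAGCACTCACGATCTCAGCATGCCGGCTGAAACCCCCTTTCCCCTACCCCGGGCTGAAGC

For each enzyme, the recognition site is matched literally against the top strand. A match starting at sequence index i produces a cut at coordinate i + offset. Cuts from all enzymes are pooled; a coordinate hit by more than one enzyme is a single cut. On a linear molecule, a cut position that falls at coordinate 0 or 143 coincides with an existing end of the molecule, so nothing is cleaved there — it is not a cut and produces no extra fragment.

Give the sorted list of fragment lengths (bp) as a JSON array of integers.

[1,1,1,3,3,5,6,6,7,7,7,7,9,9,10,11,11,14,25]

Per-enzyme occurrences:
  WciIII (GGCTGAA, off=6): starts [1, 26, 50, 60, 74, 107, 134] → cuts [7, 32, 56, 66, 80, 113, 140]
  IvoVI (ACTCA, off=1): starts [9, 20, 87] → cuts [10, 21, 88]
  YnoV (ATTAGC, off=0): starts [81] → cuts [81]
  XjeX (CCCC, off=4): starts [33, 34, 43, 115, 116, 123, 129] → cuts [37, 38, 47, 119, 120, 127, 133]

Pooled cuts: [7, 10, 21, 32, 37, 38, 47, 56, 66, 80, 81, 88, 113, 119, 120, 127, 133, 140]

Fragments:
  [0,7): 7 bp
  [7,10): 3 bp
  [10,21): 11 bp
  [21,32): 11 bp
  [32,37): 5 bp
  [37,38): 1 bp
  [38,47): 9 bp
  [47,56): 9 bp
  [56,66): 10 bp
  [66,80): 14 bp
  [80,81): 1 bp
  [81,88): 7 bp
  [88,113): 25 bp
  [113,119): 6 bp
  [119,120): 1 bp
  [120,127): 7 bp
  [127,133): 6 bp
  [133,140): 7 bp
  [140,143): 3 bp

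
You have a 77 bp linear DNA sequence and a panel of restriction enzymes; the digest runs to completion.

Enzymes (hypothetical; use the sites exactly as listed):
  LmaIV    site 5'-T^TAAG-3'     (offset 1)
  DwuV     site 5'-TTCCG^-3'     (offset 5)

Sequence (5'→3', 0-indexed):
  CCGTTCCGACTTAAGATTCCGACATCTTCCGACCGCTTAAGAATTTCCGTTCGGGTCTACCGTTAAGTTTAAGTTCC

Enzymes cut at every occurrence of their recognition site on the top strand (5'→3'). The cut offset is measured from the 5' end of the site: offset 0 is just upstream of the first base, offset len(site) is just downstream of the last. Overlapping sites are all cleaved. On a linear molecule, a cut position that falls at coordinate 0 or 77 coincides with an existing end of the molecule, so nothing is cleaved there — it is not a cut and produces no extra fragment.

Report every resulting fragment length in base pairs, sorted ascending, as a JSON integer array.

[3,6,6,8,8,10,10,12,14]

Site scan:
  LmaIV TTAAG/1: at [10, 36, 62, 68] ⇒ [11, 37, 63, 69]
  DwuV TTCCG/5: at [3, 16, 26, 44] ⇒ [8, 21, 31, 49]

Pooled cuts: [8, 11, 21, 31, 37, 49, 63, 69]

Fragments:
  [0,8): 8 bp
  [8,11): 3 bp
  [11,21): 10 bp
  [21,31): 10 bp
  [31,37): 6 bp
  [37,49): 12 bp
  [49,63): 14 bp
  [63,69): 6 bp
  [69,77): 8 bp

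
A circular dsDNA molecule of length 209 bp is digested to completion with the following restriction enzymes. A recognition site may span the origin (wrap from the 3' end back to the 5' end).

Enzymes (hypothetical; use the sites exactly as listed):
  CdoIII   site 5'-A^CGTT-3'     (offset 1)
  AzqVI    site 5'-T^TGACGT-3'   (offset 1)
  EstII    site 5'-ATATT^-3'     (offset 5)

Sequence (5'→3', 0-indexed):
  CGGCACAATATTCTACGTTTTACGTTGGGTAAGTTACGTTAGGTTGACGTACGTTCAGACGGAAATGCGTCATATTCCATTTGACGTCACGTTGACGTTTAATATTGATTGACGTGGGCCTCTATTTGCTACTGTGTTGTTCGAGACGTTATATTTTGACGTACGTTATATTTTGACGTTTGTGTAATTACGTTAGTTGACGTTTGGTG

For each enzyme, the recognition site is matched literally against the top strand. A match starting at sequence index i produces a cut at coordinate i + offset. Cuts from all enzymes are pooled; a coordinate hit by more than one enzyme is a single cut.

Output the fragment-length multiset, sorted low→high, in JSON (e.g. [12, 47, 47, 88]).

[1,1,3,3,3,3,3,3,5,7,7,7,7,8,8,9,9,11,14,14,21,25,37]

Per-enzyme occurrences:
  CdoIII ACGTT/1: at [14, 21, 35, 50, 88, 94, 145, 162, 175, 189, 199] ⇒ [15, 22, 36, 51, 89, 95, 146, 163, 176, 190, 200]
  AzqVI TTGACGT/1: at [43, 80, 91, 108, 155, 172, 196] ⇒ [44, 81, 92, 109, 156, 173, 197]
  EstII ATATT/5: at [7, 71, 101, 150, 167] ⇒ [12, 76, 106, 155, 172]

All cut coordinates (distinct, sorted): [12, 15, 22, 36, 44, 51, 76, 81, 89, 92, 95, 106, 109, 146, 155, 156, 163, 172, 173, 176, 190, 197, 200]

Fragments:
  12→15: 3 bp
  15→22: 7 bp
  22→36: 14 bp
  36→44: 8 bp
  44→51: 7 bp
  51→76: 25 bp
  76→81: 5 bp
  81→89: 8 bp
  89→92: 3 bp
  92→95: 3 bp
  95→106: 11 bp
  106→109: 3 bp
  109→146: 37 bp
  146→155: 9 bp
  155→156: 1 bp
  156→163: 7 bp
  163→172: 9 bp
  172→173: 1 bp
  173→176: 3 bp
  176→190: 14 bp
  190→197: 7 bp
  197→200: 3 bp
  200→12 (wrap): 209-200+12 = 21 bp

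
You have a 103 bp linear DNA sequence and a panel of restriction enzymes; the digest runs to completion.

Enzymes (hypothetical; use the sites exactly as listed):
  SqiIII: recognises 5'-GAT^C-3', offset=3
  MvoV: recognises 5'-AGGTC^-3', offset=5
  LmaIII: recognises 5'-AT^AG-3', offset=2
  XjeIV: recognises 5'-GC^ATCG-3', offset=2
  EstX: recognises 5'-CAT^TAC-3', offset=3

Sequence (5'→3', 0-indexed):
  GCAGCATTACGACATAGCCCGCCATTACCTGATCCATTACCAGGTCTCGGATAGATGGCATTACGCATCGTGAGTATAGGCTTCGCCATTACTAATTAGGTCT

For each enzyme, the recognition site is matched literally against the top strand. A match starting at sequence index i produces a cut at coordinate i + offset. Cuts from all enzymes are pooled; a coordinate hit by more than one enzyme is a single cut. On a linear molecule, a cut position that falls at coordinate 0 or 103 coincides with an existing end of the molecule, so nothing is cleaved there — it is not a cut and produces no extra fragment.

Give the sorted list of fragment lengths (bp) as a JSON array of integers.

[1,4,5,6,7,8,8,9,9,10,11,12,13]

Scan for sites:
  SqiIII (GATC, off=3): starts [30] → cuts [33]
  MvoV (AGGTC, off=5): starts [41, 97] → cuts [46, 102]
  LmaIII (ATAG, off=2): starts [13, 50, 75] → cuts [15, 52, 77]
  XjeIV (GCATCG, off=2): starts [64] → cuts [66]
  EstX (CATTAC, off=3): starts [4, 22, 34, 58, 86] → cuts [7, 25, 37, 61, 89]

Pooled cuts: [7, 15, 25, 33, 37, 46, 52, 61, 66, 77, 89, 102]

Fragment lengths:
  [0,7): 7 bp
  [7,15): 8 bp
  [15,25): 10 bp
  [25,33): 8 bp
  [33,37): 4 bp
  [37,46): 9 bp
  [46,52): 6 bp
  [52,61): 9 bp
  [61,66): 5 bp
  [66,77): 11 bp
  [77,89): 12 bp
  [89,102): 13 bp
  [102,103): 1 bp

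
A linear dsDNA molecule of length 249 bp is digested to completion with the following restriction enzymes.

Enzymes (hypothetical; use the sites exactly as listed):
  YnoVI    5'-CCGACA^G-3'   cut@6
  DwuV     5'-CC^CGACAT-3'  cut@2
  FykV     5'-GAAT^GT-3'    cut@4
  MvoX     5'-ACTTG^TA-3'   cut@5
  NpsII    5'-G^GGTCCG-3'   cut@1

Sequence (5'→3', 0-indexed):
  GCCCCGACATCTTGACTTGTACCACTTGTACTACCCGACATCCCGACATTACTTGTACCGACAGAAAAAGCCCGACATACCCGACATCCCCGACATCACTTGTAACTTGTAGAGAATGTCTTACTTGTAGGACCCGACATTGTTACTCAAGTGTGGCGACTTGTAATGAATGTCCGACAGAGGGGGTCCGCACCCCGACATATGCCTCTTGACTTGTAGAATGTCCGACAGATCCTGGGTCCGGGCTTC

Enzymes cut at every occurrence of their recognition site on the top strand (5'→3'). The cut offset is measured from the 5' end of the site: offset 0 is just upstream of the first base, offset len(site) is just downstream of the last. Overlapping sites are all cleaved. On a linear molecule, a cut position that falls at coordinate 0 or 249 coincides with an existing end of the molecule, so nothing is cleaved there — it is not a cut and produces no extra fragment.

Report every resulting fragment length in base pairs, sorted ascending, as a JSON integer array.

[4,5,6,7,7,7,7,8,8,8,8,8,8,9,9,9,9,10,11,12,12,12,15,21,29]

Site scan:
  YnoVI CCGACAG/6: at [57, 173, 224] ⇒ [63, 179, 230]
  DwuV CCCGACAT/2: at [2, 33, 41, 70, 79, 88, 132, 193] ⇒ [4, 35, 43, 72, 81, 90, 134, 195]
  FykV GAATGT/4: at [113, 167, 218] ⇒ [117, 171, 222]
  MvoX ACTTGTA/5: at [14, 23, 50, 97, 104, 122, 158, 211] ⇒ [19, 28, 55, 102, 109, 127, 163, 216]
  NpsII GGGTCCG/1: at [183, 236] ⇒ [184, 237]

All cut coordinates (distinct, sorted): [4, 19, 28, 35, 43, 55, 63, 72, 81, 90, 102, 109, 117, 127, 134, 163, 171, 179, 184, 195, 216, 222, 230, 237]

Fragment lengths:
  [0,4): 4 bp
  [4,19): 15 bp
  [19,28): 9 bp
  [28,35): 7 bp
  [35,43): 8 bp
  [43,55): 12 bp
  [55,63): 8 bp
  [63,72): 9 bp
  [72,81): 9 bp
  [81,90): 9 bp
  [90,102): 12 bp
  [102,109): 7 bp
  [109,117): 8 bp
  [117,127): 10 bp
  [127,134): 7 bp
  [134,163): 29 bp
  [163,171): 8 bp
  [171,179): 8 bp
  [179,184): 5 bp
  [184,195): 11 bp
  [195,216): 21 bp
  [216,222): 6 bp
  [222,230): 8 bp
  [230,237): 7 bp
  [237,249): 12 bp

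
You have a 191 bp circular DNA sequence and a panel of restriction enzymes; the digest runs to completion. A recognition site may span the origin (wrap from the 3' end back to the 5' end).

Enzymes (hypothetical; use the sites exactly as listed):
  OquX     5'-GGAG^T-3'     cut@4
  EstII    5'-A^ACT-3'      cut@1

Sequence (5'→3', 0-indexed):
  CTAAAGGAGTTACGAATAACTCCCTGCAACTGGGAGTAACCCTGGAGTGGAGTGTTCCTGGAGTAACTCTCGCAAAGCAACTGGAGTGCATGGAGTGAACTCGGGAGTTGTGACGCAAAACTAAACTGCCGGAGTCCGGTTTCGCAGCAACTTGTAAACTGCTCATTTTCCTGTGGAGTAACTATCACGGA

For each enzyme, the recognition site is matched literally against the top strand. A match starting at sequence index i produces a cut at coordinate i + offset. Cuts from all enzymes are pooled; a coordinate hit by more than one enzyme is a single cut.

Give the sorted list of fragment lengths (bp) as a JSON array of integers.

[2,2,3,5,5,7,8,8,9,9,9,10,10,11,11,12,14,15,20,21]

Site scan:
  OquX GGAGT/4: at [5, 32, 43, 48, 59, 82, 91, 103, 130, 174] ⇒ [9, 36, 47, 52, 63, 86, 95, 107, 134, 178]
  EstII AACT/1: at [17, 27, 64, 78, 97, 118, 123, 148, 156, 179] ⇒ [18, 28, 65, 79, 98, 119, 124, 149, 157, 180]

All cut coordinates (distinct, sorted): [9, 18, 28, 36, 47, 52, 63, 65, 79, 86, 95, 98, 107, 119, 124, 134, 149, 157, 178, 180]

Fragment lengths:
  9→18: 9 bp
  18→28: 10 bp
  28→36: 8 bp
  36→47: 11 bp
  47→52: 5 bp
  52→63: 11 bp
  63→65: 2 bp
  65→79: 14 bp
  79→86: 7 bp
  86→95: 9 bp
  95→98: 3 bp
  98→107: 9 bp
  107→119: 12 bp
  119→124: 5 bp
  124→134: 10 bp
  134→149: 15 bp
  149→157: 8 bp
  157→178: 21 bp
  178→180: 2 bp
  180→9 (wrap): 191-180+9 = 20 bp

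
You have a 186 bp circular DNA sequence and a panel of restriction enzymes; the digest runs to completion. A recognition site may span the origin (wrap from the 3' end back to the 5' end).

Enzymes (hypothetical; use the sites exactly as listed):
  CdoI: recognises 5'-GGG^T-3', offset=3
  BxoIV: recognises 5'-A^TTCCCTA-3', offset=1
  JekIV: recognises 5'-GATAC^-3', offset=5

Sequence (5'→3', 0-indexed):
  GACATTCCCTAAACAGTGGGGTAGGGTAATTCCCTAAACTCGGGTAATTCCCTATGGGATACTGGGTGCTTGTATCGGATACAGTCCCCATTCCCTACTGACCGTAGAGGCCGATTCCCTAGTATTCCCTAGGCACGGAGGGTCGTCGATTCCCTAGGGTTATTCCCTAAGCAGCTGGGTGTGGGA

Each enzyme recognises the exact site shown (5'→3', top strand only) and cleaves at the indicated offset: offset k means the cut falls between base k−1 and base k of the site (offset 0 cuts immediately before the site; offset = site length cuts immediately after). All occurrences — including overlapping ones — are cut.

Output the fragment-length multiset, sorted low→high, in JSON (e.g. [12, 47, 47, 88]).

Scan for sites:
  CdoI (GGGT, off=3): starts [18, 23, 41, 63, 139, 156, 176] → cuts [21, 26, 44, 66, 142, 159, 179]
  BxoIV (ATTCCCTA, off=1): starts [3, 28, 46, 89, 113, 123, 148, 161] → cuts [4, 29, 47, 90, 114, 124, 149, 162]
  JekIV (GATAC, off=5): starts [57, 77] → cuts [62, 82]

All cut coordinates (distinct, sorted): [4, 21, 26, 29, 44, 47, 62, 66, 82, 90, 114, 124, 142, 149, 159, 162, 179]

Fragments:
  4→21: 17 bp
  21→26: 5 bp
  26→29: 3 bp
  29→44: 15 bp
  44→47: 3 bp
  47→62: 15 bp
  62→66: 4 bp
  66→82: 16 bp
  82→90: 8 bp
  90→114: 24 bp
  114→124: 10 bp
  124→142: 18 bp
  142→149: 7 bp
  149→159: 10 bp
  159→162: 3 bp
  162→179: 17 bp
  179→4 (wrap): 186-179+4 = 11 bp

[3,3,3,4,5,7,8,10,10,11,15,15,16,17,17,18,24]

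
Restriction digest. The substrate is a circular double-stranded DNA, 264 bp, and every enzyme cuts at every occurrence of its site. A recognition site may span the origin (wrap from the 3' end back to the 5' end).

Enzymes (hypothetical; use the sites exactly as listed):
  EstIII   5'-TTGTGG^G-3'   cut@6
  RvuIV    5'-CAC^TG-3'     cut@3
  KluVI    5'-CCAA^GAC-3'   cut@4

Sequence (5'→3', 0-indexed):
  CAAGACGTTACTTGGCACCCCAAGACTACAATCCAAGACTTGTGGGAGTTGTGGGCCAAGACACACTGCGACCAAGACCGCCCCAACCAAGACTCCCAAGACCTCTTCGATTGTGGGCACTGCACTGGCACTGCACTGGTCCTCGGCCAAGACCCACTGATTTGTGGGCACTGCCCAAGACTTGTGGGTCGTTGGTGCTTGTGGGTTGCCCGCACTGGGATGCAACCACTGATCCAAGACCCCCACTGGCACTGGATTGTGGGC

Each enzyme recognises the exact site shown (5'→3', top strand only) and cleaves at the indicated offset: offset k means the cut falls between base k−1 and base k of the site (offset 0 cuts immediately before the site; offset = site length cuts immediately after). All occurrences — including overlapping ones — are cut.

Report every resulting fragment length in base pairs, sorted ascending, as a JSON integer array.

[4,4,5,5,5,5,6,6,7,7,7,8,9,9,9,9,9,9,10,10,11,13,14,14,15,17,17,20]

Site scan:
  EstIII TTGTGGG/6: at [39, 48, 110, 161, 181, 198, 256] ⇒ [45, 54, 116, 167, 187, 204, 262]
  RvuIV CACTG/3: at [63, 117, 122, 128, 133, 154, 168, 212, 226, 243, 249] ⇒ [66, 120, 125, 131, 136, 157, 171, 215, 229, 246, 252]
  KluVI CCAAGAC/4: at [19, 32, 55, 71, 86, 95, 146, 174, 233, 263] ⇒ [3, 23, 36, 59, 75, 90, 99, 150, 178, 237]

All cut coordinates (distinct, sorted): [3, 23, 36, 45, 54, 59, 66, 75, 90, 99, 116, 120, 125, 131, 136, 150, 157, 167, 171, 178, 187, 204, 215, 229, 237, 246, 252, 262]

Fragment lengths:
  3→23: 20 bp
  23→36: 13 bp
  36→45: 9 bp
  45→54: 9 bp
  54→59: 5 bp
  59→66: 7 bp
  66→75: 9 bp
  75→90: 15 bp
  90→99: 9 bp
  99→116: 17 bp
  116→120: 4 bp
  120→125: 5 bp
  125→131: 6 bp
  131→136: 5 bp
  136→150: 14 bp
  150→157: 7 bp
  157→167: 10 bp
  167→171: 4 bp
  171→178: 7 bp
  178→187: 9 bp
  187→204: 17 bp
  204→215: 11 bp
  215→229: 14 bp
  229→237: 8 bp
  237→246: 9 bp
  246→252: 6 bp
  252→262: 10 bp
  262→3 (wrap): 264-262+3 = 5 bp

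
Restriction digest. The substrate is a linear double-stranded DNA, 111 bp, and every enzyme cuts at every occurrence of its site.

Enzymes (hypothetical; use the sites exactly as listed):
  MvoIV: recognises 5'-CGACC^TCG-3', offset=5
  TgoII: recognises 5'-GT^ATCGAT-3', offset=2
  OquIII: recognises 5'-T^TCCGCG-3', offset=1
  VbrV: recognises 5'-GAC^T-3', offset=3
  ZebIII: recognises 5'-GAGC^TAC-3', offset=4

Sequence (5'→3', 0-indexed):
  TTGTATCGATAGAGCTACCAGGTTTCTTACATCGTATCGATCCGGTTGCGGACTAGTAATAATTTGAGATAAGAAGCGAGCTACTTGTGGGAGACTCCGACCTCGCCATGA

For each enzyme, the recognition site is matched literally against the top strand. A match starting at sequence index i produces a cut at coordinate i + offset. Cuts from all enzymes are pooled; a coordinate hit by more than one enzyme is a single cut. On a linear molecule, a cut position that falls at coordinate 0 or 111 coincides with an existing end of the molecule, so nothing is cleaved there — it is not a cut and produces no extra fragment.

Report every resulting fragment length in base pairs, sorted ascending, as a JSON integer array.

Per-enzyme occurrences:
  MvoIV CGACCTCG/5: at [97] ⇒ [102]
  TgoII GTATCGAT/2: at [2, 33] ⇒ [4, 35]
  OquIII (TTCCGCG, off=1): no sites
  VbrV GACT/3: at [50, 92] ⇒ [53, 95]
  ZebIII GAGCTAC/4: at [11, 77] ⇒ [15, 81]

All cut coordinates (distinct, sorted): [4, 15, 35, 53, 81, 95, 102]

Fragments:
  [0,4): 4 bp
  [4,15): 11 bp
  [15,35): 20 bp
  [35,53): 18 bp
  [53,81): 28 bp
  [81,95): 14 bp
  [95,102): 7 bp
  [102,111): 9 bp

[4,7,9,11,14,18,20,28]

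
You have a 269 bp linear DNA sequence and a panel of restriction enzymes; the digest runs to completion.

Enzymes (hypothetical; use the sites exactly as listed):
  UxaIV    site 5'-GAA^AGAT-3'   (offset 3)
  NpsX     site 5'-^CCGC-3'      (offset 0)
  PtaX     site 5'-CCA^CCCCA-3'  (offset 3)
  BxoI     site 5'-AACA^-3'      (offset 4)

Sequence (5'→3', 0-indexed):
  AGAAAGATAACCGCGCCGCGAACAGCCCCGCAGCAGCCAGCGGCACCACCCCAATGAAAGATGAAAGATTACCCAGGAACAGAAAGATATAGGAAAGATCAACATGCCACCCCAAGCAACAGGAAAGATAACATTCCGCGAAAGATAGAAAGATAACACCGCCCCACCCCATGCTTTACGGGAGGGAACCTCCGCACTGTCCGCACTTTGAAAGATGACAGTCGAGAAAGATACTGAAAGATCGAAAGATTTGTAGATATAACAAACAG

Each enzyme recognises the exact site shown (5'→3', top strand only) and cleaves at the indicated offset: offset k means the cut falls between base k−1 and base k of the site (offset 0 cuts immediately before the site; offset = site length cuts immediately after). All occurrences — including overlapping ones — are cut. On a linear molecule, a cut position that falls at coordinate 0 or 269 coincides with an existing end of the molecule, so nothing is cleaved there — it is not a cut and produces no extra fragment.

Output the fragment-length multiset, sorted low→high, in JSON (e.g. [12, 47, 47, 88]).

[1,2,3,3,4,4,4,5,5,6,7,7,8,8,8,8,8,9,9,9,10,10,11,12,12,16,16,18,21,25]

Scan for sites:
  UxaIV (GAAAGAT, off=3): starts [1, 55, 62, 81, 92, 122, 139, 147, 209, 225, 235, 243] → cuts [4, 58, 65, 84, 95, 125, 142, 150, 212, 228, 238, 246]
  NpsX (CCGC, off=0): starts [10, 15, 27, 135, 158, 191, 200] → cuts [10, 15, 27, 135, 158, 191, 200]
  PtaX (CCACCCCA, off=3): starts [45, 106, 163] → cuts [48, 109, 166]
  BxoI (AACA, off=4): starts [20, 77, 100, 117, 129, 154, 260, 264] → cuts [24, 81, 104, 121, 133, 158, 264, 268]

All cut coordinates (distinct, sorted): [4, 10, 15, 24, 27, 48, 58, 65, 81, 84, 95, 104, 109, 121, 125, 133, 135, 142, 150, 158, 166, 191, 200, 212, 228, 238, 246, 264, 268]

Fragment lengths:
  [0,4): 4 bp
  [4,10): 6 bp
  [10,15): 5 bp
  [15,24): 9 bp
  [24,27): 3 bp
  [27,48): 21 bp
  [48,58): 10 bp
  [58,65): 7 bp
  [65,81): 16 bp
  [81,84): 3 bp
  [84,95): 11 bp
  [95,104): 9 bp
  [104,109): 5 bp
  [109,121): 12 bp
  [121,125): 4 bp
  [125,133): 8 bp
  [133,135): 2 bp
  [135,142): 7 bp
  [142,150): 8 bp
  [150,158): 8 bp
  [158,166): 8 bp
  [166,191): 25 bp
  [191,200): 9 bp
  [200,212): 12 bp
  [212,228): 16 bp
  [228,238): 10 bp
  [238,246): 8 bp
  [246,264): 18 bp
  [264,268): 4 bp
  [268,269): 1 bp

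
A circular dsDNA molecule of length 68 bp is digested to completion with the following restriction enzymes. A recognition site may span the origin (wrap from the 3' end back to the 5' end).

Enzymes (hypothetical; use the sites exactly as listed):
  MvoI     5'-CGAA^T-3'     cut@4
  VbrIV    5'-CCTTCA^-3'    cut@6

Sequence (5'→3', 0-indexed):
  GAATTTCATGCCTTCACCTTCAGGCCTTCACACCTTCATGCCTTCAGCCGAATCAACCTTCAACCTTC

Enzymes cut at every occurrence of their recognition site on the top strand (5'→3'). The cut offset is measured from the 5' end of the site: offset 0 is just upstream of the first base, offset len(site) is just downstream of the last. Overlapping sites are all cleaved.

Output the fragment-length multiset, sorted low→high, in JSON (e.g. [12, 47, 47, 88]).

Scan for sites:
  MvoI (CGAAT, off=4): starts [48, 67] → cuts [3, 52]
  VbrIV (CCTTCA, off=6): starts [10, 16, 24, 32, 40, 56] → cuts [16, 22, 30, 38, 46, 62]

Pooled cuts: [3, 16, 22, 30, 38, 46, 52, 62]

Fragments:
  3→16: 13 bp
  16→22: 6 bp
  22→30: 8 bp
  30→38: 8 bp
  38→46: 8 bp
  46→52: 6 bp
  52→62: 10 bp
  62→3 (wrap): 68-62+3 = 9 bp

[6,6,8,8,8,9,10,13]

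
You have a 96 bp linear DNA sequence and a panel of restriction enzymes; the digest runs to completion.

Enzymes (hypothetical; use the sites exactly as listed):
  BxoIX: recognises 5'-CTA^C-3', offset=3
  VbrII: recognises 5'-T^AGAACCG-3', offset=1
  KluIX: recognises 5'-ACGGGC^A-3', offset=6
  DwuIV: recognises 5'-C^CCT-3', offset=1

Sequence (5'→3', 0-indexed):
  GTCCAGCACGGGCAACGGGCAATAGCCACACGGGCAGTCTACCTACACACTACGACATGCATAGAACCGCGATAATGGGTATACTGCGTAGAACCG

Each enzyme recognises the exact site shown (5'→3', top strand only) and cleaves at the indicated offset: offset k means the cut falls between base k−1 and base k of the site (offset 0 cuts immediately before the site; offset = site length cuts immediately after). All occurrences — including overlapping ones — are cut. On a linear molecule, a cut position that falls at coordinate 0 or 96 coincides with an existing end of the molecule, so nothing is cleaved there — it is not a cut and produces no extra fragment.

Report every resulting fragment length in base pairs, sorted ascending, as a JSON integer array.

[4,6,7,7,7,10,13,15,27]

Per-enzyme occurrences:
  BxoIX CTAC/3: at [38, 42, 49] ⇒ [41, 45, 52]
  VbrII TAGAACCG/1: at [61, 88] ⇒ [62, 89]
  KluIX ACGGGCA/6: at [7, 14, 29] ⇒ [13, 20, 35]
  DwuIV (CCCT, off=1): no sites

Pooled cuts: [13, 20, 35, 41, 45, 52, 62, 89]

Fragment lengths:
  [0,13): 13 bp
  [13,20): 7 bp
  [20,35): 15 bp
  [35,41): 6 bp
  [41,45): 4 bp
  [45,52): 7 bp
  [52,62): 10 bp
  [62,89): 27 bp
  [89,96): 7 bp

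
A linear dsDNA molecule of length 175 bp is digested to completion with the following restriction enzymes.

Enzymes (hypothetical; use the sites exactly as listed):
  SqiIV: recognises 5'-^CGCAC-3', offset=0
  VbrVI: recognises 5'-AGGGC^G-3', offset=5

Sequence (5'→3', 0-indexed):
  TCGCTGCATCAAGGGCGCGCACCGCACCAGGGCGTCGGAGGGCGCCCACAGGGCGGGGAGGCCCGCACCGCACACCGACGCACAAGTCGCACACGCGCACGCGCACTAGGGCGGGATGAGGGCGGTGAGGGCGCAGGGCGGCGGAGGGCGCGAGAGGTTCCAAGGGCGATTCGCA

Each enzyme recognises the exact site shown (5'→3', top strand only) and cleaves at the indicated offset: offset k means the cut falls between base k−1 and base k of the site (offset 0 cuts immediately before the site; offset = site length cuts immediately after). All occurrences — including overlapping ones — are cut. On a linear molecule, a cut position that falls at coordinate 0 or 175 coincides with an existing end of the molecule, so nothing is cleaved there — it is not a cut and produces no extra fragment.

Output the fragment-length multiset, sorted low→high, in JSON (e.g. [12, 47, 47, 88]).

[1,5,5,6,7,8,8,9,9,9,10,10,10,11,11,11,11,16,18]

Per-enzyme occurrences:
  SqiIV CGCAC/0: at [17, 22, 63, 68, 78, 87, 95, 101] ⇒ [17, 22, 63, 68, 78, 87, 95, 101]
  VbrVI AGGGCG/5: at [11, 28, 38, 49, 107, 118, 127, 134, 144, 162] ⇒ [16, 33, 43, 54, 112, 123, 132, 139, 149, 167]

Pooled cuts: [16, 17, 22, 33, 43, 54, 63, 68, 78, 87, 95, 101, 112, 123, 132, 139, 149, 167]

Fragment lengths:
  [0,16): 16 bp
  [16,17): 1 bp
  [17,22): 5 bp
  [22,33): 11 bp
  [33,43): 10 bp
  [43,54): 11 bp
  [54,63): 9 bp
  [63,68): 5 bp
  [68,78): 10 bp
  [78,87): 9 bp
  [87,95): 8 bp
  [95,101): 6 bp
  [101,112): 11 bp
  [112,123): 11 bp
  [123,132): 9 bp
  [132,139): 7 bp
  [139,149): 10 bp
  [149,167): 18 bp
  [167,175): 8 bp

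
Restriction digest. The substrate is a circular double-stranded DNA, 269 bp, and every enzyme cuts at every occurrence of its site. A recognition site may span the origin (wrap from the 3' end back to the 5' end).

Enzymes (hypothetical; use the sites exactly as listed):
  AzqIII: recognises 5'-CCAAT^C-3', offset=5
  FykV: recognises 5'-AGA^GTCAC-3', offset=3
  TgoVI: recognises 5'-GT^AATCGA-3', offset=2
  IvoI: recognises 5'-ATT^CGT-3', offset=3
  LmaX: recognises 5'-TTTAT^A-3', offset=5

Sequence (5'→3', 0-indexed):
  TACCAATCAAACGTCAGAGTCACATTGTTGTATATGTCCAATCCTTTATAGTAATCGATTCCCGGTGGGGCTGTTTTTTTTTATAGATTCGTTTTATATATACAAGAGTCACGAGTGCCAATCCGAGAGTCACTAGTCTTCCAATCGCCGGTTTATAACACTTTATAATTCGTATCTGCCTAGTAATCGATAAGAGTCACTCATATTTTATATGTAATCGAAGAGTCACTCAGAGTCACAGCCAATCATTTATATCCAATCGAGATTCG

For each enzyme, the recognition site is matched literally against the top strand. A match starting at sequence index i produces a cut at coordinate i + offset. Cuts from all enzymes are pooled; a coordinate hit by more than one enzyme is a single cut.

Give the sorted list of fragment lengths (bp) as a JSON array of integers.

Scan for sites:
  AzqIII (CCAATC, off=5): starts [2, 37, 117, 140, 241, 255] → cuts [7, 42, 122, 145, 246, 260]
  FykV (AGAGTCAC, off=3): starts [15, 104, 125, 192, 221, 231] → cuts [18, 107, 128, 195, 224, 234]
  TgoVI (GTAATCGA, off=2): starts [50, 182, 213] → cuts [52, 184, 215]
  IvoI (ATTCGT, off=3): starts [86, 167, 264] → cuts [89, 170, 267]
  LmaX (TTTATA, off=5): starts [44, 79, 92, 151, 161, 206, 248] → cuts [49, 84, 97, 156, 166, 211, 253]

All cut coordinates (distinct, sorted): [7, 18, 42, 49, 52, 84, 89, 97, 107, 122, 128, 145, 156, 166, 170, 184, 195, 211, 215, 224, 234, 246, 253, 260, 267]

Fragments:
  7→18: 11 bp
  18→42: 24 bp
  42→49: 7 bp
  49→52: 3 bp
  52→84: 32 bp
  84→89: 5 bp
  89→97: 8 bp
  97→107: 10 bp
  107→122: 15 bp
  122→128: 6 bp
  128→145: 17 bp
  145→156: 11 bp
  156→166: 10 bp
  166→170: 4 bp
  170→184: 14 bp
  184→195: 11 bp
  195→211: 16 bp
  211→215: 4 bp
  215→224: 9 bp
  224→234: 10 bp
  234→246: 12 bp
  246→253: 7 bp
  253→260: 7 bp
  260→267: 7 bp
  267→7 (wrap): 269-267+7 = 9 bp

[3,4,4,5,6,7,7,7,7,8,9,9,10,10,10,11,11,11,12,14,15,16,17,24,32]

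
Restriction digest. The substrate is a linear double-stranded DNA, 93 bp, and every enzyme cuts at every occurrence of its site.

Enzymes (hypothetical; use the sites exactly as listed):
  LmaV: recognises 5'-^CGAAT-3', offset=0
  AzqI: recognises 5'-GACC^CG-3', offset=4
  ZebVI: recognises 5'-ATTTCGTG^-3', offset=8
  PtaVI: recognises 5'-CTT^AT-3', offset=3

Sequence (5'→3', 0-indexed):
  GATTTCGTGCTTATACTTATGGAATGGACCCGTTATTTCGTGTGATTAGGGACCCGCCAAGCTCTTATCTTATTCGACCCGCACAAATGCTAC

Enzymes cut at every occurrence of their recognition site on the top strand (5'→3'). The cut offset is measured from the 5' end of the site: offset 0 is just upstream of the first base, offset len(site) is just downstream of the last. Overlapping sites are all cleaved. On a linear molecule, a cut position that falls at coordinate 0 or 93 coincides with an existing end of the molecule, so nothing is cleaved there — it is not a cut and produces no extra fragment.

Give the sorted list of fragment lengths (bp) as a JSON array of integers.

[3,5,6,8,9,12,12,12,12,14]

Scan for sites:
  LmaV (CGAAT, off=0): no sites
  AzqI GACCCG/4: at [26, 50, 75] ⇒ [30, 54, 79]
  ZebVI ATTTCGTG/8: at [1, 34] ⇒ [9, 42]
  PtaVI CTTAT/3: at [9, 15, 63, 68] ⇒ [12, 18, 66, 71]

All cut coordinates (distinct, sorted): [9, 12, 18, 30, 42, 54, 66, 71, 79]

Fragment lengths:
  [0,9): 9 bp
  [9,12): 3 bp
  [12,18): 6 bp
  [18,30): 12 bp
  [30,42): 12 bp
  [42,54): 12 bp
  [54,66): 12 bp
  [66,71): 5 bp
  [71,79): 8 bp
  [79,93): 14 bp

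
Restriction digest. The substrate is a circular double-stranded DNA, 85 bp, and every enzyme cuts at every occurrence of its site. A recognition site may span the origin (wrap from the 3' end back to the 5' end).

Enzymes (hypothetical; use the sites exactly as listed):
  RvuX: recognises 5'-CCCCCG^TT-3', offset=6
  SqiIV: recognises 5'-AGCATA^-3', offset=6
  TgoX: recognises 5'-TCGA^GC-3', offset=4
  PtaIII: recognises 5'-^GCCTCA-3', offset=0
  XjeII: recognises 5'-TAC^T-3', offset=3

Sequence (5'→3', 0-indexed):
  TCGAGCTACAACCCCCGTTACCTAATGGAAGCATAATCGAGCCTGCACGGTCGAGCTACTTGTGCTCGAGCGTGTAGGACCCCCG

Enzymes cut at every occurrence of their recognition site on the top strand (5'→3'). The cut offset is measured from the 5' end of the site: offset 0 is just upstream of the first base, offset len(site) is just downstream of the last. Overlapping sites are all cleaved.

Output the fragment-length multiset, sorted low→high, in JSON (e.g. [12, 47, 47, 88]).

[5,5,10,13,14,18,20]

Per-enzyme occurrences:
  RvuX CCCCCGTT/6: at [11] ⇒ [17]
  SqiIV AGCATA/6: at [29] ⇒ [35]
  TgoX TCGAGC/4: at [0, 36, 50, 65] ⇒ [4, 40, 54, 69]
  PtaIII (GCCTCA, off=0): no sites
  XjeII TACT/3: at [56] ⇒ [59]

All cut coordinates (distinct, sorted): [4, 17, 35, 40, 54, 59, 69]

Fragments:
  4→17: 13 bp
  17→35: 18 bp
  35→40: 5 bp
  40→54: 14 bp
  54→59: 5 bp
  59→69: 10 bp
  69→4 (wrap): 85-69+4 = 20 bp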